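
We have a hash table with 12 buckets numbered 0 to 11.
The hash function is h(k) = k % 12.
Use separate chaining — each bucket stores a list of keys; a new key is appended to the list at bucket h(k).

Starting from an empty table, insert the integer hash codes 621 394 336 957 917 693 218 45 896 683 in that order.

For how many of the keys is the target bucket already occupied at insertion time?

3

Insert 621: h=9, bucket 9 empty → new chain.
Insert 394: h=10, bucket 10 empty → new chain.
Insert 336: h=0, bucket 0 empty → new chain.
Insert 957: h=9, bucket 9 nonempty → append to chain.
Insert 917: h=5, bucket 5 empty → new chain.
Insert 693: h=9, bucket 9 nonempty → append to chain.
Insert 218: h=2, bucket 2 empty → new chain.
Insert 45: h=9, bucket 9 nonempty → append to chain.
Insert 896: h=8, bucket 8 empty → new chain.
Insert 683: h=11, bucket 11 empty → new chain.
Final buckets:
0: 336
1: -
2: 218
3: -
4: -
5: 917
6: -
7: -
8: 896
9: 621 -> 957 -> 693 -> 45
10: 394
11: 683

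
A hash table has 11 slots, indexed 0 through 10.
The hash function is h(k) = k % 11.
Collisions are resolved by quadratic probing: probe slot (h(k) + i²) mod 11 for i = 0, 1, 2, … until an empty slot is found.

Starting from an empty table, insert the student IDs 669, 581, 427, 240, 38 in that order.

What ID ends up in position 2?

Insert 669: h=9, slot 9 empty -> index 9.
Insert 581: h=9, slot 9 occupied -> index 10.
Insert 427: h=9, slots 9,10 occupied -> index 2.
Insert 240: h=9, slots 9,10,2 occupied -> index 7.
Insert 38: h=5, slot 5 empty -> index 5.
Table: [∅, ∅, 427, ∅, ∅, 38, ∅, 240, ∅, 669, 581]

427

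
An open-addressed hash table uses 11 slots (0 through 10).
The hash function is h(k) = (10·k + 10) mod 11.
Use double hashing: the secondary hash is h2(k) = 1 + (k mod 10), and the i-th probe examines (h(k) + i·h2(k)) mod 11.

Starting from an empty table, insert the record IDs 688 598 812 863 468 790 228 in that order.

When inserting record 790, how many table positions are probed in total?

3

688 hashes to 4; slot 4 is free → place at 4.
598 hashes to 6; slot 6 is free → place at 6.
812 hashes to 1; slot 1 is free → place at 1.
863 hashes to 5; slot 5 is free → place at 5.
468 hashes to 4, h2=9; 4 taken → place at 2.
790 hashes to 1, h2=1; 1,2 taken → place at 3.
228 hashes to 2, h2=9; 2 taken → place at 0.
Table: [228, 812, 468, 790, 688, 863, 598, —, —, —, —]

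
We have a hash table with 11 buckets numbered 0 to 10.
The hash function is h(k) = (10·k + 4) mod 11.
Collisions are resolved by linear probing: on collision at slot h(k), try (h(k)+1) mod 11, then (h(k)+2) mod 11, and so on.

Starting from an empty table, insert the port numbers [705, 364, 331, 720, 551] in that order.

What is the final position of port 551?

6

705 hashes to 3; slot 3 is free -> place at 3.
364 hashes to 3; 3 taken -> place at 4.
331 hashes to 3; 3,4 taken -> place at 5.
720 hashes to 10; slot 10 is free -> place at 10.
551 hashes to 3; 3,4,5 taken -> place at 6.
Table: [_, _, _, 705, 364, 331, 551, _, _, _, 720]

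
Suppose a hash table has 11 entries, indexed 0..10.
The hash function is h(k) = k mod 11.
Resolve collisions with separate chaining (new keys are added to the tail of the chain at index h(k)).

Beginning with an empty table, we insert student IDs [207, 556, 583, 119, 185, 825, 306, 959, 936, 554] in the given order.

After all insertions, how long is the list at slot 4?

1

207 -> bucket 9
556 -> bucket 6
583 -> bucket 0
119 -> bucket 9 (collision)
185 -> bucket 9 (collision)
825 -> bucket 0 (collision)
306 -> bucket 9 (collision)
959 -> bucket 2
936 -> bucket 1
554 -> bucket 4
Final buckets:
0: 583 -> 825
1: 936
2: 959
3: ∅
4: 554
5: ∅
6: 556
7: ∅
8: ∅
9: 207 -> 119 -> 185 -> 306
10: ∅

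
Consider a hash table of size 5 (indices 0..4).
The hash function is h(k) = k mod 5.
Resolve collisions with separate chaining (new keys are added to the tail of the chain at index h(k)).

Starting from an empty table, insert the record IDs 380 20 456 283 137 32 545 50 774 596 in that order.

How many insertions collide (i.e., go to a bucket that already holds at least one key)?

5

380 -> bucket 0
20 -> bucket 0 (collision)
456 -> bucket 1
283 -> bucket 3
137 -> bucket 2
32 -> bucket 2 (collision)
545 -> bucket 0 (collision)
50 -> bucket 0 (collision)
774 -> bucket 4
596 -> bucket 1 (collision)
Final buckets:
0: 380 -> 20 -> 545 -> 50
1: 456 -> 596
2: 137 -> 32
3: 283
4: 774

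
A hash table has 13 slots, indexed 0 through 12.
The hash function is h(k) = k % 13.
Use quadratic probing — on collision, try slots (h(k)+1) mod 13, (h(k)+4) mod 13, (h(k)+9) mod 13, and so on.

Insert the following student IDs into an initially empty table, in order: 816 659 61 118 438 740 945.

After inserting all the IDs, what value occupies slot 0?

816 hashes to 10; slot 10 is free => place at 10.
659 hashes to 9; slot 9 is free => place at 9.
61 hashes to 9; 9,10 taken => place at 0.
118 hashes to 1; slot 1 is free => place at 1.
438 hashes to 9; 9,10,0 taken => place at 5.
740 hashes to 12; slot 12 is free => place at 12.
945 hashes to 9; 9,10,0,5,12 taken => place at 8.
Table: [61, 118, ∅, ∅, ∅, 438, ∅, ∅, 945, 659, 816, ∅, 740]

61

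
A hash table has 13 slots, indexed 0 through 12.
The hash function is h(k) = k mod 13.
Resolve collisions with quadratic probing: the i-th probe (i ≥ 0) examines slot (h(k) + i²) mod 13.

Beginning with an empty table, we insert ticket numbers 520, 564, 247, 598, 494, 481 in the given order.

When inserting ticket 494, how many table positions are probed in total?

520: h=0 -> slot 0
564: h=5 -> slot 5
247: h=0, probe 0,1 -> slot 1
598: h=0, probe 0,1,4 -> slot 4
494: h=0, probe 0,1,4,9 -> slot 9
481: h=0, probe 0,1,4,9,3 -> slot 3
Table: [520, 247, -, 481, 598, 564, -, -, -, 494, -, -, -]

4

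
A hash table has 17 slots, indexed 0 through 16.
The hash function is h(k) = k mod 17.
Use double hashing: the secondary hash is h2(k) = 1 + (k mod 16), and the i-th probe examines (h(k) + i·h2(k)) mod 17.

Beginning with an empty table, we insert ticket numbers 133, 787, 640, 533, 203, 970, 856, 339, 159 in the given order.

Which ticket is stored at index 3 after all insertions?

339

133: h=14 → slot 14
787: h=5 → slot 5
640: h=11 → slot 11
533: h=6 → slot 6
203: h=16 → slot 16
970: h=1 → slot 1
856: h=6, h2=9, probe 6,15 → slot 15
339: h=16, h2=4, probe 16,3 → slot 3
159: h=6, h2=16, probe 6,5,4 → slot 4
Table: [., 970, ., 339, 159, 787, 533, ., ., ., ., 640, ., ., 133, 856, 203]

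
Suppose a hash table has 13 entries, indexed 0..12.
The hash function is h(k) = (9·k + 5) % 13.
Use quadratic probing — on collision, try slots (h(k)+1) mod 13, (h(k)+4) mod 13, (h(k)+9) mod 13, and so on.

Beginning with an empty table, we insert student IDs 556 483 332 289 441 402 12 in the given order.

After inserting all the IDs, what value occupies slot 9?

441

556: h=4 -> slot 4
483: h=10 -> slot 10
332: h=3 -> slot 3
289: h=6 -> slot 6
441: h=9 -> slot 9
402: h=9, probe 9,10,0 -> slot 0
12: h=9, probe 9,10,0,5 -> slot 5
Table: [402, _, _, 332, 556, 12, 289, _, _, 441, 483, _, _]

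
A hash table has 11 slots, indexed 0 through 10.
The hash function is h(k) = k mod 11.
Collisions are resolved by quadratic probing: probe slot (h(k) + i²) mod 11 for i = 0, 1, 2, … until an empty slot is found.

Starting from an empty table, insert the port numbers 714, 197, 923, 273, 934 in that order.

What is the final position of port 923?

3

714 hashes to 10; slot 10 is free → place at 10.
197 hashes to 10; 10 taken → place at 0.
923 hashes to 10; 10,0 taken → place at 3.
273 hashes to 9; slot 9 is free → place at 9.
934 hashes to 10; 10,0,3 taken → place at 8.
Table: [197, _, _, 923, _, _, _, _, 934, 273, 714]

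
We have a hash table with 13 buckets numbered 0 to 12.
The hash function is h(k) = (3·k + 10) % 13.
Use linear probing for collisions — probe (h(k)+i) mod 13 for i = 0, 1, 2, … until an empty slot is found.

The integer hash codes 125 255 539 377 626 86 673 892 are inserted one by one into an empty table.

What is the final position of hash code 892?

125 hashes to 8; slot 8 is free -> place at 8.
255 hashes to 8; 8 taken -> place at 9.
539 hashes to 2; slot 2 is free -> place at 2.
377 hashes to 10; slot 10 is free -> place at 10.
626 hashes to 3; slot 3 is free -> place at 3.
86 hashes to 8; 8,9,10 taken -> place at 11.
673 hashes to 1; slot 1 is free -> place at 1.
892 hashes to 8; 8,9,10,11 taken -> place at 12.
Table: [-, 673, 539, 626, -, -, -, -, 125, 255, 377, 86, 892]

12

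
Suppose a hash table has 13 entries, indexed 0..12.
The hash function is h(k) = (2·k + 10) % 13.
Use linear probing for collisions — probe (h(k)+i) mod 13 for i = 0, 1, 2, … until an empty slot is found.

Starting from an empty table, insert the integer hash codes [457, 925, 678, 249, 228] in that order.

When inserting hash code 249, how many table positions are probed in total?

Insert 457: h=1, slot 1 empty -> index 1.
Insert 925: h=1, slot 1 occupied -> index 2.
Insert 678: h=1, slots 1,2 occupied -> index 3.
Insert 249: h=1, slots 1,2,3 occupied -> index 4.
Insert 228: h=11, slot 11 empty -> index 11.
Table: [—, 457, 925, 678, 249, —, —, —, —, —, —, 228, —]

4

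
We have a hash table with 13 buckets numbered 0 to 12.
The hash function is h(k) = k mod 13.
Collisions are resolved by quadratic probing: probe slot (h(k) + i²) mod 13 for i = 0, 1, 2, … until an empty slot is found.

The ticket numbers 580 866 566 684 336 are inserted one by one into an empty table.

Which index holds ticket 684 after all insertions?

580 hashes to 8; slot 8 is free → place at 8.
866 hashes to 8; 8 taken → place at 9.
566 hashes to 7; slot 7 is free → place at 7.
684 hashes to 8; 8,9 taken → place at 12.
336 hashes to 11; slot 11 is free → place at 11.
Table: [., ., ., ., ., ., ., 566, 580, 866, ., 336, 684]

12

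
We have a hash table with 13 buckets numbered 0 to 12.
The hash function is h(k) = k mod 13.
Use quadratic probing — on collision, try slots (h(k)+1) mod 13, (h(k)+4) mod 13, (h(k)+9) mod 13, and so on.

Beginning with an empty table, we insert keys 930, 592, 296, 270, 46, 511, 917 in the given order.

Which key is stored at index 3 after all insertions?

46

930: h=7 → slot 7
592: h=7, probe 7,8 → slot 8
296: h=10 → slot 10
270: h=10, probe 10,11 → slot 11
46: h=7, probe 7,8,11,3 → slot 3
511: h=4 → slot 4
917: h=7, probe 7,8,11,3,10,6 → slot 6
Table: [., ., ., 46, 511, ., 917, 930, 592, ., 296, 270, .]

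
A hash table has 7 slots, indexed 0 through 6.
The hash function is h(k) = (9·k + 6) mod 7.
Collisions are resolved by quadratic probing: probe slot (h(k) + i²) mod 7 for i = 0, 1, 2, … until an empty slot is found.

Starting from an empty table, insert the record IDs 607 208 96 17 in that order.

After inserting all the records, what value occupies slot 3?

Insert 607: h=2, slot 2 empty => index 2.
Insert 208: h=2, slot 2 occupied => index 3.
Insert 96: h=2, slots 2,3 occupied => index 6.
Insert 17: h=5, slot 5 empty => index 5.
Table: [-, -, 607, 208, -, 17, 96]

208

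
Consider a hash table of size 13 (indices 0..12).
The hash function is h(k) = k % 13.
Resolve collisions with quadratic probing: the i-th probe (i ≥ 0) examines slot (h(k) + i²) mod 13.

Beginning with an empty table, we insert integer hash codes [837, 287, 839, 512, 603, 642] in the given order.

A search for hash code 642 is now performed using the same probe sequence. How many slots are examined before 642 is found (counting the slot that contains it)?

837 hashes to 5; slot 5 is free => place at 5.
287 hashes to 1; slot 1 is free => place at 1.
839 hashes to 7; slot 7 is free => place at 7.
512 hashes to 5; 5 taken => place at 6.
603 hashes to 5; 5,6 taken => place at 9.
642 hashes to 5; 5,6,9,1 taken => place at 8.
Table: [-, 287, -, -, -, 837, 512, 839, 642, 603, -, -, -]
Lookup 642: h=5, probe 5,6,9,1,8 → found at 8.

5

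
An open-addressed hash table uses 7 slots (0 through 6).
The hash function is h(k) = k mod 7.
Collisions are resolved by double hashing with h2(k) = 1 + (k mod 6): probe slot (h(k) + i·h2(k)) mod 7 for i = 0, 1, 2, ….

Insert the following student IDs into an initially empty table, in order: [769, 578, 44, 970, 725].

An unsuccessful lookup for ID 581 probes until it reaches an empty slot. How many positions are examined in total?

3

Insert 769: h=6, slot 6 empty -> index 6.
Insert 578: h=4, slot 4 empty -> index 4.
Insert 44: h=2, slot 2 empty -> index 2.
Insert 970: h=4, h2=5, slots 4,2 occupied -> index 0.
Insert 725: h=4, h2=6, slot 4 occupied -> index 3.
Table: [970, —, 44, 725, 578, —, 769]
Lookup 581: h=0, h2=6, probe 0,6,5 → slot 5 empty, not found.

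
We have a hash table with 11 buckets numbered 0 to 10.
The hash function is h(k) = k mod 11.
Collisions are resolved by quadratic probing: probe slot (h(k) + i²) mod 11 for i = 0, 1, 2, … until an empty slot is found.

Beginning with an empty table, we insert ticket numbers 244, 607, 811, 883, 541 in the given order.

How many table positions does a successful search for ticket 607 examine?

Insert 244: h=2, slot 2 empty -> index 2.
Insert 607: h=2, slot 2 occupied -> index 3.
Insert 811: h=8, slot 8 empty -> index 8.
Insert 883: h=3, slot 3 occupied -> index 4.
Insert 541: h=2, slots 2,3 occupied -> index 6.
Table: [., ., 244, 607, 883, ., 541, ., 811, ., .]
Lookup 607: h=2, probe 2,3 → found at 3.

2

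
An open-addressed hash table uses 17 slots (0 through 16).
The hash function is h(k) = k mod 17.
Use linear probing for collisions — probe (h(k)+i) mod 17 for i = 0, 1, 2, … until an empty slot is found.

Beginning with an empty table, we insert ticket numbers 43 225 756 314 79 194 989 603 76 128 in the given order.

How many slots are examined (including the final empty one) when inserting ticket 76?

43 hashes to 9; slot 9 is free → place at 9.
225 hashes to 4; slot 4 is free → place at 4.
756 hashes to 8; slot 8 is free → place at 8.
314 hashes to 8; 8,9 taken → place at 10.
79 hashes to 11; slot 11 is free → place at 11.
194 hashes to 7; slot 7 is free → place at 7.
989 hashes to 3; slot 3 is free → place at 3.
603 hashes to 8; 8,9,10,11 taken → place at 12.
76 hashes to 8; 8,9,10,11,12 taken → place at 13.
128 hashes to 9; 9,10,11,12,13 taken → place at 14.
Table: [—, —, —, 989, 225, —, —, 194, 756, 43, 314, 79, 603, 76, 128, —, —]

6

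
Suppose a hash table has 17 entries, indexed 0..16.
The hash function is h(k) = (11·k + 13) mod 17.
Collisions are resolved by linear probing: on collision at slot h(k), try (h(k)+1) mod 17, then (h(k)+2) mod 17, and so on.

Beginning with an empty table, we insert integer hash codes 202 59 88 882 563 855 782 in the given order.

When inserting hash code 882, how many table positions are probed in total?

2

202: h=8 → slot 8
59: h=16 → slot 16
88: h=12 → slot 12
882: h=8, probe 8,9 → slot 9
563: h=1 → slot 1
855: h=0 → slot 0
782: h=13 → slot 13
Table: [855, 563, ∅, ∅, ∅, ∅, ∅, ∅, 202, 882, ∅, ∅, 88, 782, ∅, ∅, 59]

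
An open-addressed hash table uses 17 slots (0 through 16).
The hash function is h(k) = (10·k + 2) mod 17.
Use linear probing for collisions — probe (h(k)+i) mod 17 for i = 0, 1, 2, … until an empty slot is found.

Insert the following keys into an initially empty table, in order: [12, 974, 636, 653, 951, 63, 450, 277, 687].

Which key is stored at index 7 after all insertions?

12: h=3 => slot 3
974: h=1 => slot 1
636: h=4 => slot 4
653: h=4, probe 4,5 => slot 5
951: h=9 => slot 9
63: h=3, probe 3,4,5,6 => slot 6
450: h=14 => slot 14
277: h=1, probe 1,2 => slot 2
687: h=4, probe 4,5,6,7 => slot 7
Table: [—, 974, 277, 12, 636, 653, 63, 687, —, 951, —, —, —, —, 450, —, —]

687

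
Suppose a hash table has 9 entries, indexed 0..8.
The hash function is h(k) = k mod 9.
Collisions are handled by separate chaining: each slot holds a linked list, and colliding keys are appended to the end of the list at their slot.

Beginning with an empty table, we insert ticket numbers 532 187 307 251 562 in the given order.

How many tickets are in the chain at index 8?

1

532 -> bucket 1
187 -> bucket 7
307 -> bucket 1 (collision)
251 -> bucket 8
562 -> bucket 4
Final buckets:
0: ∅
1: 532 -> 307
2: ∅
3: ∅
4: 562
5: ∅
6: ∅
7: 187
8: 251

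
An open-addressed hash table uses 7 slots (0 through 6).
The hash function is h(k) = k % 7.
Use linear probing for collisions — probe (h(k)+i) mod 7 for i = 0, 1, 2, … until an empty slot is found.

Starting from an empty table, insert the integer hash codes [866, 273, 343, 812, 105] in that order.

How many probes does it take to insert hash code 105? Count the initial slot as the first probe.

Insert 866: h=5, slot 5 empty -> index 5.
Insert 273: h=0, slot 0 empty -> index 0.
Insert 343: h=0, slot 0 occupied -> index 1.
Insert 812: h=0, slots 0,1 occupied -> index 2.
Insert 105: h=0, slots 0,1,2 occupied -> index 3.
Table: [273, 343, 812, 105, —, 866, —]

4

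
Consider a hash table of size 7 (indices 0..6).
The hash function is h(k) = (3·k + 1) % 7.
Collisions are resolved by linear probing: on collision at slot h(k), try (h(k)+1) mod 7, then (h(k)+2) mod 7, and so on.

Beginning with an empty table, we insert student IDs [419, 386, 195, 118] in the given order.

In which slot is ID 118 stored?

419: h=5 → slot 5
386: h=4 → slot 4
195: h=5, probe 5,6 → slot 6
118: h=5, probe 5,6,0 → slot 0
Table: [118, _, _, _, 386, 419, 195]

0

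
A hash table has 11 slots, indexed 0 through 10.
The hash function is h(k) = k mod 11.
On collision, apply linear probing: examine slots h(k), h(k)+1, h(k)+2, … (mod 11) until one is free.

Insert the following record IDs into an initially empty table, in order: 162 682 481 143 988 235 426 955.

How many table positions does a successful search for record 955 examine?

162 hashes to 8; slot 8 is free => place at 8.
682 hashes to 0; slot 0 is free => place at 0.
481 hashes to 8; 8 taken => place at 9.
143 hashes to 0; 0 taken => place at 1.
988 hashes to 9; 9 taken => place at 10.
235 hashes to 4; slot 4 is free => place at 4.
426 hashes to 8; 8,9,10,0,1 taken => place at 2.
955 hashes to 9; 9,10,0,1,2 taken => place at 3.
Table: [682, 143, 426, 955, 235, -, -, -, 162, 481, 988]
Lookup 955: h=9, probe 9,10,0,1,2,3 → found at 3.

6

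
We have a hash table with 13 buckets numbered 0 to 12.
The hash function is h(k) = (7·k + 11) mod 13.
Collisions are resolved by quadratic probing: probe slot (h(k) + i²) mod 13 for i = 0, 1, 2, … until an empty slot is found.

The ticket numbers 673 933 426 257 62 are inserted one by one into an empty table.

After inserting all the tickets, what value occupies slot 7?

673: h=3 → slot 3
933: h=3, probe 3,4 → slot 4
426: h=3, probe 3,4,7 → slot 7
257: h=3, probe 3,4,7,12 → slot 12
62: h=3, probe 3,4,7,12,6 → slot 6
Table: [—, —, —, 673, 933, —, 62, 426, —, —, —, —, 257]

426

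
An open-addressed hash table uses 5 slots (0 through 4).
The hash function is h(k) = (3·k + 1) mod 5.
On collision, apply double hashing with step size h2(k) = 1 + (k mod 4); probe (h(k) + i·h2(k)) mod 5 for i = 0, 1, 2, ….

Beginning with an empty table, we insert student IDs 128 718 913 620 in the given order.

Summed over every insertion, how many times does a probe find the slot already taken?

2

128: h=0 => slot 0
718: h=0, h2=3, probe 0,3 => slot 3
913: h=0, h2=2, probe 0,2 => slot 2
620: h=1 => slot 1
Table: [128, 620, 913, 718, _]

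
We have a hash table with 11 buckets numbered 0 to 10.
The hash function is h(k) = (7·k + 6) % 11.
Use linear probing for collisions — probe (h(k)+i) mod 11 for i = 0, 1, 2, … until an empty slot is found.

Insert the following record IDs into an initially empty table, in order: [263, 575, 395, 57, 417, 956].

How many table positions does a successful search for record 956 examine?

263 hashes to 10; slot 10 is free => place at 10.
575 hashes to 5; slot 5 is free => place at 5.
395 hashes to 10; 10 taken => place at 0.
57 hashes to 9; slot 9 is free => place at 9.
417 hashes to 10; 10,0 taken => place at 1.
956 hashes to 10; 10,0,1 taken => place at 2.
Table: [395, 417, 956, ., ., 575, ., ., ., 57, 263]
Lookup 956: h=10, probe 10,0,1,2 → found at 2.

4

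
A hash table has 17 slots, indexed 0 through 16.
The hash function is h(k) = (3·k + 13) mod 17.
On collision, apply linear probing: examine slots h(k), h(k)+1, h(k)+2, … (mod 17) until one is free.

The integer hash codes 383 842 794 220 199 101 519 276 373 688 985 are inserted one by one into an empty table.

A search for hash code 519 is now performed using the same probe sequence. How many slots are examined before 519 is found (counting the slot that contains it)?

383: h=6 => slot 6
842: h=6, probe 6,7 => slot 7
794: h=15 => slot 15
220: h=10 => slot 10
199: h=15, probe 15,16 => slot 16
101: h=10, probe 10,11 => slot 11
519: h=6, probe 6,7,8 => slot 8
276: h=8, probe 8,9 => slot 9
373: h=10, probe 10,11,12 => slot 12
688: h=3 => slot 3
985: h=10, probe 10,11,12,13 => slot 13
Table: [_, _, _, 688, _, _, 383, 842, 519, 276, 220, 101, 373, 985, _, 794, 199]
Lookup 519: h=6, probe 6,7,8 → found at 8.

3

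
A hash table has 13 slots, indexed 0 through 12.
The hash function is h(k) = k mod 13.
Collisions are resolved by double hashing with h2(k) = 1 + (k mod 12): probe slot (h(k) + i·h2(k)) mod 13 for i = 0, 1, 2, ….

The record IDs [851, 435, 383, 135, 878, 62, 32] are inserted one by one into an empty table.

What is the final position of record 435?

10

Insert 851: h=6, slot 6 empty -> index 6.
Insert 435: h=6, h2=4, slot 6 occupied -> index 10.
Insert 383: h=6, h2=12, slot 6 occupied -> index 5.
Insert 135: h=5, h2=4, slot 5 occupied -> index 9.
Insert 878: h=7, slot 7 empty -> index 7.
Insert 62: h=10, h2=3, slot 10 occupied -> index 0.
Insert 32: h=6, h2=9, slot 6 occupied -> index 2.
Table: [62, _, 32, _, _, 383, 851, 878, _, 135, 435, _, _]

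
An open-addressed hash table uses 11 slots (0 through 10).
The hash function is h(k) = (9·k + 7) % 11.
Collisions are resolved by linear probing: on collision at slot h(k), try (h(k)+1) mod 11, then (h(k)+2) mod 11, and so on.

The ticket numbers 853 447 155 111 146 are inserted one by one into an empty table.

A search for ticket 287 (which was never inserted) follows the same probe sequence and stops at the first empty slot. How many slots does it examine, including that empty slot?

Insert 853: h=6, slot 6 empty -> index 6.
Insert 447: h=4, slot 4 empty -> index 4.
Insert 155: h=5, slot 5 empty -> index 5.
Insert 111: h=5, slots 5,6 occupied -> index 7.
Insert 146: h=1, slot 1 empty -> index 1.
Table: [—, 146, —, —, 447, 155, 853, 111, —, —, —]
Lookup 287: h=5, probe 5,6,7,8 → slot 8 empty, not found.

4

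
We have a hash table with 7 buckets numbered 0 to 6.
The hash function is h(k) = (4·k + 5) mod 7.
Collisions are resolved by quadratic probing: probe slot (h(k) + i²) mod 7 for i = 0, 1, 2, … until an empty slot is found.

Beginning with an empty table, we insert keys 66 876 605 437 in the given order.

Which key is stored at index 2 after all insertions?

876

66 hashes to 3; slot 3 is free => place at 3.
876 hashes to 2; slot 2 is free => place at 2.
605 hashes to 3; 3 taken => place at 4.
437 hashes to 3; 3,4 taken => place at 0.
Table: [437, ., 876, 66, 605, ., .]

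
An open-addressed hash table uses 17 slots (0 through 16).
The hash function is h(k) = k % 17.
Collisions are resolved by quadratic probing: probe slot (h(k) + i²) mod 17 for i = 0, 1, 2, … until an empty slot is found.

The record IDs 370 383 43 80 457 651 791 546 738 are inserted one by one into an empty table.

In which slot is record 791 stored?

1

370: h=13 -> slot 13
383: h=9 -> slot 9
43: h=9, probe 9,10 -> slot 10
80: h=12 -> slot 12
457: h=15 -> slot 15
651: h=5 -> slot 5
791: h=9, probe 9,10,13,1 -> slot 1
546: h=2 -> slot 2
738: h=7 -> slot 7
Table: [—, 791, 546, —, —, 651, —, 738, —, 383, 43, —, 80, 370, —, 457, —]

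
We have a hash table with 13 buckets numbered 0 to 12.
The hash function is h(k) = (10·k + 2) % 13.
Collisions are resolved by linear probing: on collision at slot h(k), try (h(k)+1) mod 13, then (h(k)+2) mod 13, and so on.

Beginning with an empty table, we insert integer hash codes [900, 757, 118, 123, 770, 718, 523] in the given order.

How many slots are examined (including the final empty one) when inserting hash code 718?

4

900: h=6 -> slot 6
757: h=6, probe 6,7 -> slot 7
118: h=12 -> slot 12
123: h=10 -> slot 10
770: h=6, probe 6,7,8 -> slot 8
718: h=6, probe 6,7,8,9 -> slot 9
523: h=6, probe 6,7,8,9,10,11 -> slot 11
Table: [., ., ., ., ., ., 900, 757, 770, 718, 123, 523, 118]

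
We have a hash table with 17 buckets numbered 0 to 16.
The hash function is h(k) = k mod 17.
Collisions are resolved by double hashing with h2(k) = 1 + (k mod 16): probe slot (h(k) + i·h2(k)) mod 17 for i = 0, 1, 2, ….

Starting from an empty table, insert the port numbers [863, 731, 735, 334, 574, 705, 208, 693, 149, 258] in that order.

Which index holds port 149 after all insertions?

14

863: h=13 => slot 13
731: h=0 => slot 0
735: h=4 => slot 4
334: h=11 => slot 11
574: h=13, h2=15, probe 13,11,9 => slot 9
705: h=8 => slot 8
208: h=4, h2=1, probe 4,5 => slot 5
693: h=13, h2=6, probe 13,2 => slot 2
149: h=13, h2=6, probe 13,2,8,14 => slot 14
258: h=3 => slot 3
Table: [731, -, 693, 258, 735, 208, -, -, 705, 574, -, 334, -, 863, 149, -, -]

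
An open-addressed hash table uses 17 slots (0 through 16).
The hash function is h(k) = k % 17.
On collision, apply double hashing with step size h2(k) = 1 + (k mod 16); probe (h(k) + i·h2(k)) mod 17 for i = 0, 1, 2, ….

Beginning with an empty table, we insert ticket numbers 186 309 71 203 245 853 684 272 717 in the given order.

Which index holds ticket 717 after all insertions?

186 hashes to 16; slot 16 is free -> place at 16.
309 hashes to 3; slot 3 is free -> place at 3.
71 hashes to 3, h2=8; 3 taken -> place at 11.
203 hashes to 16, h2=12; 16,11 taken -> place at 6.
245 hashes to 7; slot 7 is free -> place at 7.
853 hashes to 3, h2=6; 3 taken -> place at 9.
684 hashes to 4; slot 4 is free -> place at 4.
272 hashes to 0; slot 0 is free -> place at 0.
717 hashes to 3, h2=14; 3,0 taken -> place at 14.
Table: [272, —, —, 309, 684, —, 203, 245, —, 853, —, 71, —, —, 717, —, 186]

14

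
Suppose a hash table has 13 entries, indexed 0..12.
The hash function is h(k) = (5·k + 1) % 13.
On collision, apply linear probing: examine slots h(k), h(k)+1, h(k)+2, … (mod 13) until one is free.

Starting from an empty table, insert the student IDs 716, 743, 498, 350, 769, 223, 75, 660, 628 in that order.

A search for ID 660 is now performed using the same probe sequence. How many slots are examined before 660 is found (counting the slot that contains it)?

4

716: h=6 → slot 6
743: h=11 → slot 11
498: h=8 → slot 8
350: h=9 → slot 9
769: h=11, probe 11,12 → slot 12
223: h=11, probe 11,12,0 → slot 0
75: h=12, probe 12,0,1 → slot 1
660: h=12, probe 12,0,1,2 → slot 2
628: h=8, probe 8,9,10 → slot 10
Table: [223, 75, 660, -, -, -, 716, -, 498, 350, 628, 743, 769]
Lookup 660: h=12, probe 12,0,1,2 → found at 2.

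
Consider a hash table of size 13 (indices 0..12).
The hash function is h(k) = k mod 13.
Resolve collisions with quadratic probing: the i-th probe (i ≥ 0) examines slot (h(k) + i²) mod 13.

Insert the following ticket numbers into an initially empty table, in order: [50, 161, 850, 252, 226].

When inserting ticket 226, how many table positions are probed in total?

4

Insert 50: h=11, slot 11 empty -> index 11.
Insert 161: h=5, slot 5 empty -> index 5.
Insert 850: h=5, slot 5 occupied -> index 6.
Insert 252: h=5, slots 5,6 occupied -> index 9.
Insert 226: h=5, slots 5,6,9 occupied -> index 1.
Table: [—, 226, —, —, —, 161, 850, —, —, 252, —, 50, —]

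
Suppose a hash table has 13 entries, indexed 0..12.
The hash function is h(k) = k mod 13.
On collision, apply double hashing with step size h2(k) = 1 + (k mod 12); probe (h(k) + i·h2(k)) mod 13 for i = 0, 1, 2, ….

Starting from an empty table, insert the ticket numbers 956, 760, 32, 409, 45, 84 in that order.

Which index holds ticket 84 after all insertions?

Insert 956: h=7, slot 7 empty => index 7.
Insert 760: h=6, slot 6 empty => index 6.
Insert 32: h=6, h2=9, slot 6 occupied => index 2.
Insert 409: h=6, h2=2, slot 6 occupied => index 8.
Insert 45: h=6, h2=10, slot 6 occupied => index 3.
Insert 84: h=6, h2=1, slots 6,7,8 occupied => index 9.
Table: [., ., 32, 45, ., ., 760, 956, 409, 84, ., ., .]

9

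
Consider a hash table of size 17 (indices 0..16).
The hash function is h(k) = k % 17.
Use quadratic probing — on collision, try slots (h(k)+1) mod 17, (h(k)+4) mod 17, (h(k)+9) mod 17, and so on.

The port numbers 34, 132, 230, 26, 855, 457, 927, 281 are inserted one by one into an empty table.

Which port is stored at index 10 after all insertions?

Insert 34: h=0, slot 0 empty -> index 0.
Insert 132: h=13, slot 13 empty -> index 13.
Insert 230: h=9, slot 9 empty -> index 9.
Insert 26: h=9, slot 9 occupied -> index 10.
Insert 855: h=5, slot 5 empty -> index 5.
Insert 457: h=15, slot 15 empty -> index 15.
Insert 927: h=9, slots 9,10,13 occupied -> index 1.
Insert 281: h=9, slots 9,10,13,1 occupied -> index 8.
Table: [34, 927, —, —, —, 855, —, —, 281, 230, 26, —, —, 132, —, 457, —]

26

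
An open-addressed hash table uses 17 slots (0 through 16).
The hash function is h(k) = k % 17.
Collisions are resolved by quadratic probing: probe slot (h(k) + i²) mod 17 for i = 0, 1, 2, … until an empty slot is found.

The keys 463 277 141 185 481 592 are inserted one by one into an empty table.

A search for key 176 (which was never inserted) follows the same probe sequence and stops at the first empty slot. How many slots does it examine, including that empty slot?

463: h=4 => slot 4
277: h=5 => slot 5
141: h=5, probe 5,6 => slot 6
185: h=15 => slot 15
481: h=5, probe 5,6,9 => slot 9
592: h=14 => slot 14
Table: [∅, ∅, ∅, ∅, 463, 277, 141, ∅, ∅, 481, ∅, ∅, ∅, ∅, 592, 185, ∅]
Lookup 176: h=6, probe 6,7 → slot 7 empty, not found.

2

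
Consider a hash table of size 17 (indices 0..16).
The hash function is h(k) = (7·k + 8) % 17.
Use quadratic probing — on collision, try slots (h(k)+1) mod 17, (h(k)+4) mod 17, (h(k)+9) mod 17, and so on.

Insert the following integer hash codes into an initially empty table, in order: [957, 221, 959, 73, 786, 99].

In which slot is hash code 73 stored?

10

957 hashes to 9; slot 9 is free → place at 9.
221 hashes to 8; slot 8 is free → place at 8.
959 hashes to 6; slot 6 is free → place at 6.
73 hashes to 9; 9 taken → place at 10.
786 hashes to 2; slot 2 is free → place at 2.
99 hashes to 4; slot 4 is free → place at 4.
Table: [., ., 786, ., 99, ., 959, ., 221, 957, 73, ., ., ., ., ., .]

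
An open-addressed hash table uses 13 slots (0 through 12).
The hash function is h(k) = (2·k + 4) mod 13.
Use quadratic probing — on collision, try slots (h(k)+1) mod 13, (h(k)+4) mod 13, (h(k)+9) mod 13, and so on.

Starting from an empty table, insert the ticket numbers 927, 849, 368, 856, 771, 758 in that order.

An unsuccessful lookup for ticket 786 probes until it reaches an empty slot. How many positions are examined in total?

927: h=12 => slot 12
849: h=12, probe 12,0 => slot 0
368: h=12, probe 12,0,3 => slot 3
856: h=0, probe 0,1 => slot 1
771: h=12, probe 12,0,3,8 => slot 8
758: h=12, probe 12,0,3,8,2 => slot 2
Table: [849, 856, 758, 368, _, _, _, _, 771, _, _, _, 927]
Lookup 786: h=3, probe 3,4 → slot 4 empty, not found.

2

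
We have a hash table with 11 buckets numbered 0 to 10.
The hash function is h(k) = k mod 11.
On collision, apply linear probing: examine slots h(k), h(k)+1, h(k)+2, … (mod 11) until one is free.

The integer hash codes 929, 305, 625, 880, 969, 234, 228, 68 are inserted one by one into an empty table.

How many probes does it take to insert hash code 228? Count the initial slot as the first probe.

929 hashes to 5; slot 5 is free -> place at 5.
305 hashes to 8; slot 8 is free -> place at 8.
625 hashes to 9; slot 9 is free -> place at 9.
880 hashes to 0; slot 0 is free -> place at 0.
969 hashes to 1; slot 1 is free -> place at 1.
234 hashes to 3; slot 3 is free -> place at 3.
228 hashes to 8; 8,9 taken -> place at 10.
68 hashes to 2; slot 2 is free -> place at 2.
Table: [880, 969, 68, 234, -, 929, -, -, 305, 625, 228]

3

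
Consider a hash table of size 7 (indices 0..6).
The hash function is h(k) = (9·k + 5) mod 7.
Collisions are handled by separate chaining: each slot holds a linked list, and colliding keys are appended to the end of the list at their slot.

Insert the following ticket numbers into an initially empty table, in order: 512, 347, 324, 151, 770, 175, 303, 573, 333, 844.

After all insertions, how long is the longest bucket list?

4

512 -> bucket 0
347 -> bucket 6
324 -> bucket 2
151 -> bucket 6 (collision)
770 -> bucket 5
175 -> bucket 5 (collision)
303 -> bucket 2 (collision)
573 -> bucket 3
333 -> bucket 6 (collision)
844 -> bucket 6 (collision)
Final buckets:
0: 512
1: -
2: 324 -> 303
3: 573
4: -
5: 770 -> 175
6: 347 -> 151 -> 333 -> 844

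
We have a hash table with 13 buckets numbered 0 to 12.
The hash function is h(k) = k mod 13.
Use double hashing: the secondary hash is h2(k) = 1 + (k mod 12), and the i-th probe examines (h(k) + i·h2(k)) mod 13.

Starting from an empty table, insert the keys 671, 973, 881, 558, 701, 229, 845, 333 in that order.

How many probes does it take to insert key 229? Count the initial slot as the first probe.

671: h=8 -> slot 8
973: h=11 -> slot 11
881: h=10 -> slot 10
558: h=12 -> slot 12
701: h=12, h2=6, probe 12,5 -> slot 5
229: h=8, h2=2, probe 8,10,12,1 -> slot 1
845: h=0 -> slot 0
333: h=8, h2=10, probe 8,5,2 -> slot 2
Table: [845, 229, 333, _, _, 701, _, _, 671, _, 881, 973, 558]

4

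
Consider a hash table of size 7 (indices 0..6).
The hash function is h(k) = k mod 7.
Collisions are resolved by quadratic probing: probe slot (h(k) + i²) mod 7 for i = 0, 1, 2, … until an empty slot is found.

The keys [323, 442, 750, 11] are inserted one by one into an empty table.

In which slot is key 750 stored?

323: h=1 => slot 1
442: h=1, probe 1,2 => slot 2
750: h=1, probe 1,2,5 => slot 5
11: h=4 => slot 4
Table: [-, 323, 442, -, 11, 750, -]

5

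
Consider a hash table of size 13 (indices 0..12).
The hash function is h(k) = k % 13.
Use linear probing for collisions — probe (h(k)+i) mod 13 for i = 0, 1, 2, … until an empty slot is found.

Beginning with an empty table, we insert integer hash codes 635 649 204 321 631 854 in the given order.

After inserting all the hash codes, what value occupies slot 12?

649

Insert 635: h=11, slot 11 empty -> index 11.
Insert 649: h=12, slot 12 empty -> index 12.
Insert 204: h=9, slot 9 empty -> index 9.
Insert 321: h=9, slot 9 occupied -> index 10.
Insert 631: h=7, slot 7 empty -> index 7.
Insert 854: h=9, slots 9,10,11,12 occupied -> index 0.
Table: [854, _, _, _, _, _, _, 631, _, 204, 321, 635, 649]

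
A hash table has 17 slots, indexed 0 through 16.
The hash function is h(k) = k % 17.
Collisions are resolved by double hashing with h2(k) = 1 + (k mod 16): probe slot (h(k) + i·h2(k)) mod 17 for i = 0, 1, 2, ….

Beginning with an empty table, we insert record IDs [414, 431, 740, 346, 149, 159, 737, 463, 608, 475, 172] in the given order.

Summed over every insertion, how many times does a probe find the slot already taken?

7

414: h=6 => slot 6
431: h=6, h2=16, probe 6,5 => slot 5
740: h=9 => slot 9
346: h=6, h2=11, probe 6,0 => slot 0
149: h=13 => slot 13
159: h=6, h2=16, probe 6,5,4 => slot 4
737: h=6, h2=2, probe 6,8 => slot 8
463: h=4, h2=16, probe 4,3 => slot 3
608: h=13, h2=1, probe 13,14 => slot 14
475: h=16 => slot 16
172: h=2 => slot 2
Table: [346, ., 172, 463, 159, 431, 414, ., 737, 740, ., ., ., 149, 608, ., 475]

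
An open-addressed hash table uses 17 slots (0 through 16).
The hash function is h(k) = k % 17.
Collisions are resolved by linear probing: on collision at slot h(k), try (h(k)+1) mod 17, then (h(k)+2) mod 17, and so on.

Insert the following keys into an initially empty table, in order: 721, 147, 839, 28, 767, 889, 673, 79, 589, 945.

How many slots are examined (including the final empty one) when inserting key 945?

721: h=7 => slot 7
147: h=11 => slot 11
839: h=6 => slot 6
28: h=11, probe 11,12 => slot 12
767: h=2 => slot 2
889: h=5 => slot 5
673: h=10 => slot 10
79: h=11, probe 11,12,13 => slot 13
589: h=11, probe 11,12,13,14 => slot 14
945: h=10, probe 10,11,12,13,14,15 => slot 15
Table: [-, -, 767, -, -, 889, 839, 721, -, -, 673, 147, 28, 79, 589, 945, -]

6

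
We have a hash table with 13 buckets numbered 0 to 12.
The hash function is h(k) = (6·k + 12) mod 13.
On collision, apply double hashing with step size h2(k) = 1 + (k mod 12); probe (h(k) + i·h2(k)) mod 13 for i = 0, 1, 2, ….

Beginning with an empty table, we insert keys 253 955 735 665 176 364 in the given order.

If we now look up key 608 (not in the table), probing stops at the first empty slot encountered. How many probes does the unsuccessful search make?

2

Insert 253: h=9, slot 9 empty → index 9.
Insert 955: h=9, h2=8, slot 9 occupied → index 4.
Insert 735: h=2, slot 2 empty → index 2.
Insert 665: h=11, slot 11 empty → index 11.
Insert 176: h=2, h2=9, slots 2,11 occupied → index 7.
Insert 364: h=12, slot 12 empty → index 12.
Table: [., ., 735, ., 955, ., ., 176, ., 253, ., 665, 364]
Lookup 608: h=7, h2=9, probe 7,3 → slot 3 empty, not found.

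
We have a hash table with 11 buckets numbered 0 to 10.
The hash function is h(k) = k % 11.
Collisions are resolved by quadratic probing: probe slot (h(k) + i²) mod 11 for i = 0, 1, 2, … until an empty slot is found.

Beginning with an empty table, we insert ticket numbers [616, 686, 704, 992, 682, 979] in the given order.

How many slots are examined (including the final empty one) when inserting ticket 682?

616: h=0 => slot 0
686: h=4 => slot 4
704: h=0, probe 0,1 => slot 1
992: h=2 => slot 2
682: h=0, probe 0,1,4,9 => slot 9
979: h=0, probe 0,1,4,9,5 => slot 5
Table: [616, 704, 992, ∅, 686, 979, ∅, ∅, ∅, 682, ∅]

4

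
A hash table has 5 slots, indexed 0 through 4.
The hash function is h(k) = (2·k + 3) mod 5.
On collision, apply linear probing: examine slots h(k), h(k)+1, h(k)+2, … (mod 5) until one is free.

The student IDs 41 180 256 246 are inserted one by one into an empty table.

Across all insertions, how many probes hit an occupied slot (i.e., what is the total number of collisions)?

3

Insert 41: h=0, slot 0 empty → index 0.
Insert 180: h=3, slot 3 empty → index 3.
Insert 256: h=0, slot 0 occupied → index 1.
Insert 246: h=0, slots 0,1 occupied → index 2.
Table: [41, 256, 246, 180, ∅]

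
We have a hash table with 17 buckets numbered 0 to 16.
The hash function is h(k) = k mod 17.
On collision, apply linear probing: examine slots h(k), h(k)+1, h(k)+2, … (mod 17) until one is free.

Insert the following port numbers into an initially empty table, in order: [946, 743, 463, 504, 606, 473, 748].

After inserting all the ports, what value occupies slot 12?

743

946: h=11 => slot 11
743: h=12 => slot 12
463: h=4 => slot 4
504: h=11, probe 11,12,13 => slot 13
606: h=11, probe 11,12,13,14 => slot 14
473: h=14, probe 14,15 => slot 15
748: h=0 => slot 0
Table: [748, ∅, ∅, ∅, 463, ∅, ∅, ∅, ∅, ∅, ∅, 946, 743, 504, 606, 473, ∅]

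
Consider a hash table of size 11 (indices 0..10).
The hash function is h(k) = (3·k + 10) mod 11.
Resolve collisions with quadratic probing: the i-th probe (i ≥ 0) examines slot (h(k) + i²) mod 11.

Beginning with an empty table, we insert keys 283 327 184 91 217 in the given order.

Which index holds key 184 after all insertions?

283 hashes to 1; slot 1 is free => place at 1.
327 hashes to 1; 1 taken => place at 2.
184 hashes to 1; 1,2 taken => place at 5.
91 hashes to 8; slot 8 is free => place at 8.
217 hashes to 1; 1,2,5 taken => place at 10.
Table: [., 283, 327, ., ., 184, ., ., 91, ., 217]

5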